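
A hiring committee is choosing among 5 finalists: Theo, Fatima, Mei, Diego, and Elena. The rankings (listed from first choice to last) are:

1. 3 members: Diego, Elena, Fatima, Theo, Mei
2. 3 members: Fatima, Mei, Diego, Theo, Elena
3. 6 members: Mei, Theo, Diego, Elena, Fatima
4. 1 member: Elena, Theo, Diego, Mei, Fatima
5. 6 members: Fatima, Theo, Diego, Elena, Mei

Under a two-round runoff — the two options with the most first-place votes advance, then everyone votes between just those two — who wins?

Round 1 first-place votes: Theo 0, Fatima 9, Mei 6, Diego 3, Elena 1.
Fatima and Mei advance.
Runoff: Fatima is preferred to Mei by 12 voters; Mei by 7.
Fatima wins the runoff.

Fatima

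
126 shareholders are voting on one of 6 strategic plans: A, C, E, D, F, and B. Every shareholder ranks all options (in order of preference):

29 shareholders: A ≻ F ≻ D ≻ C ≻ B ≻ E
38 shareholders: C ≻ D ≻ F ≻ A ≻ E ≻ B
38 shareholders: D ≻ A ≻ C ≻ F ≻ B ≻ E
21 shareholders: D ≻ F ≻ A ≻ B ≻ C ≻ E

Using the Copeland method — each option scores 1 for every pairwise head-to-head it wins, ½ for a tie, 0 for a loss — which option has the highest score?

D

A: beats C, E, F, and B; loses to D → score 4.
C: beats E, F, and B; loses to A and D → score 3.
E: loses to A, C, D, F, and B → score 0.
D: beats A, C, E, F, and B → score 5.
F: beats E and B; loses to A, C, and D → score 2.
B: beats E; loses to A, C, D, and F → score 1.
D has the best pairwise record.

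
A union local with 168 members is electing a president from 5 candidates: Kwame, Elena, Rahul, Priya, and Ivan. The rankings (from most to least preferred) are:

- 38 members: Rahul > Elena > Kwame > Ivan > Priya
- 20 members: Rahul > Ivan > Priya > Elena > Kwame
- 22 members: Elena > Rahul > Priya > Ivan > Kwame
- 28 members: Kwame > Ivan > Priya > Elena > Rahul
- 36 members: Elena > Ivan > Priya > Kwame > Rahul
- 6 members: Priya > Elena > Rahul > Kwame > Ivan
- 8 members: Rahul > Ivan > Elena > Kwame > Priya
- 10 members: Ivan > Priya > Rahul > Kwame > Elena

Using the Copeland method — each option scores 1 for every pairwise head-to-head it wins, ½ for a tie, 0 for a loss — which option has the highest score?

Kwame: loses to Elena, Rahul, Priya, and Ivan → score 0.
Elena: beats Kwame, Rahul, Priya, and Ivan → score 4.
Rahul: beats Kwame, Priya, and Ivan; loses to Elena → score 3.
Priya: beats Kwame; loses to Elena, Rahul, and Ivan → score 1.
Ivan: beats Kwame and Priya; loses to Elena and Rahul → score 2.
Elena has the best pairwise record.

Elena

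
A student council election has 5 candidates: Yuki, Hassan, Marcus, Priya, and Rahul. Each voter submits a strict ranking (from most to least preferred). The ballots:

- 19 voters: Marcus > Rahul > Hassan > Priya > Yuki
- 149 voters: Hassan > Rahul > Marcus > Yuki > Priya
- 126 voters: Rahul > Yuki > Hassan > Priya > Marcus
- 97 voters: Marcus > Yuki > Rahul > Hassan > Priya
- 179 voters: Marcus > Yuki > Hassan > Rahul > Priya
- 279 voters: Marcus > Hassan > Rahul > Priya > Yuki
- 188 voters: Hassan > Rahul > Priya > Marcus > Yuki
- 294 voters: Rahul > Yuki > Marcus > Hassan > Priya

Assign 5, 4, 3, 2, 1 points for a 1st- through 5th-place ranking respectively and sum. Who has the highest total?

Yuki: 19·1 + 149·2 + 126·4 + 97·4 + 179·4 + 279·1 + 188·1 + 294·4 = 3568
Hassan: 19·3 + 149·5 + 126·3 + 97·2 + 179·3 + 279·4 + 188·5 + 294·2 = 4555
Marcus: 19·5 + 149·3 + 126·1 + 97·5 + 179·5 + 279·5 + 188·2 + 294·3 = 4701
Priya: 19·2 + 149·1 + 126·2 + 97·1 + 179·1 + 279·2 + 188·3 + 294·1 = 2131
Rahul: 19·4 + 149·4 + 126·5 + 97·3 + 179·2 + 279·3 + 188·4 + 294·5 = 5010
Rahul has the highest Borda score (5010).

Rahul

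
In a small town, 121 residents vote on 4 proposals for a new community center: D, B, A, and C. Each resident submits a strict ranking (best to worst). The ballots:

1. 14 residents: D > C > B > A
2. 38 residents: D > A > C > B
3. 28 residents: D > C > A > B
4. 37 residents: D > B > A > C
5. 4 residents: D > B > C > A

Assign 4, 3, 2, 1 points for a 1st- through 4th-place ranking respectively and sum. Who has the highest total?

D

D: 14·4 + 38·4 + 28·4 + 37·4 + 4·4 = 484
B: 14·2 + 38·1 + 28·1 + 37·3 + 4·3 = 217
A: 14·1 + 38·3 + 28·2 + 37·2 + 4·1 = 262
C: 14·3 + 38·2 + 28·3 + 37·1 + 4·2 = 247
D has the highest Borda score (484).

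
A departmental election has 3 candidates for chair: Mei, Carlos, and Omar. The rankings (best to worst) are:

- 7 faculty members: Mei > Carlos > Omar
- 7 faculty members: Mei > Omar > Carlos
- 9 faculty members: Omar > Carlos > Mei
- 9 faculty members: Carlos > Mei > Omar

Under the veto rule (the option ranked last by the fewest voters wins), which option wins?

Last-place votes: Mei 9, Carlos 7, Omar 16.
Carlos is ranked last by the fewest voters, so Carlos wins.

Carlos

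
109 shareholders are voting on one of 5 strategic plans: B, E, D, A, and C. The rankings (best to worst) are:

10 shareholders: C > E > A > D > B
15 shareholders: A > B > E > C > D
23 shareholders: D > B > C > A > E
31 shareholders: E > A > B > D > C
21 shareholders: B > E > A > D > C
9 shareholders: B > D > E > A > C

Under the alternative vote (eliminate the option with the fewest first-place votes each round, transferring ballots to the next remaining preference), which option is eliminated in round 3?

D

Round 1: B 30, E 31, D 23, A 15, C 10. Eliminate C.
Round 2: B 30, E 41, D 23, A 15. Eliminate A.
Round 3: B 45, E 41, D 23. Eliminate D.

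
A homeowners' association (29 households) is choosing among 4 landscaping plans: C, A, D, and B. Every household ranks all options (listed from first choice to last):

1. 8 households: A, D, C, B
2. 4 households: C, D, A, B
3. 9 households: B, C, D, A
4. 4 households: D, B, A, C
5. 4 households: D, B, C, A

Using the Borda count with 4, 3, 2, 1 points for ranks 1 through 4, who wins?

C: 8·2 + 4·4 + 9·3 + 4·1 + 4·2 = 71
A: 8·4 + 4·2 + 9·1 + 4·2 + 4·1 = 61
D: 8·3 + 4·3 + 9·2 + 4·4 + 4·4 = 86
B: 8·1 + 4·1 + 9·4 + 4·3 + 4·3 = 72
D has the highest Borda score (86).

D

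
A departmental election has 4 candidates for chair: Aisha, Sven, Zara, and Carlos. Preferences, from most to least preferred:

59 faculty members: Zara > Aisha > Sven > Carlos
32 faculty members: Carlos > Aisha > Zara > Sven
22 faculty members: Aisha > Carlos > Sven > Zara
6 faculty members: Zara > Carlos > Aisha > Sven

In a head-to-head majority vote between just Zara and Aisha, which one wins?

Zara

Voters preferring Zara to Aisha: 65; preferring Aisha to Zara: 54.
Zara wins the head-to-head.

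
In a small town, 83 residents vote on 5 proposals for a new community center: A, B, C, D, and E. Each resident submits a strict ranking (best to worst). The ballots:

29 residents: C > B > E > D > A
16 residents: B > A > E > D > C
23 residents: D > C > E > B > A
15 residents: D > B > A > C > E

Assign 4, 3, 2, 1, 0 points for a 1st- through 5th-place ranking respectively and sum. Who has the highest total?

A: 29·0 + 16·3 + 23·0 + 15·2 = 78
B: 29·3 + 16·4 + 23·1 + 15·3 = 219
C: 29·4 + 16·0 + 23·3 + 15·1 = 200
D: 29·1 + 16·1 + 23·4 + 15·4 = 197
E: 29·2 + 16·2 + 23·2 + 15·0 = 136
B has the highest Borda score (219).

B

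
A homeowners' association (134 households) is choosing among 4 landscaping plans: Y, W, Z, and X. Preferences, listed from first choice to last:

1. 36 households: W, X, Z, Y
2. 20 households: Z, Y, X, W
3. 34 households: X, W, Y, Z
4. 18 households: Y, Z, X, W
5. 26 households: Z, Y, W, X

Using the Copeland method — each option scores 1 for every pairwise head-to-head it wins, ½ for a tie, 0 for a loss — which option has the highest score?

X

Y: loses to W, Z, and X → score 0.
W: beats Y and Z; loses to X → score 2.
Z: beats Y; loses to W and X → score 1.
X: beats Y, W, and Z → score 3.
X has the best pairwise record.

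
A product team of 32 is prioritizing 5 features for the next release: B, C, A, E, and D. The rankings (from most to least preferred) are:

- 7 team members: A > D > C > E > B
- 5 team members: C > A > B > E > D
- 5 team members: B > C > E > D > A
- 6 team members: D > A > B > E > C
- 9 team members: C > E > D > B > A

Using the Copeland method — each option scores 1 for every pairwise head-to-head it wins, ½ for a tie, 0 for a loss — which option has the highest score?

B: ties E; loses to C, A, and D → score 0.5.
C: beats B, A, E, and D → score 4.
A: beats B and E; loses to C and D → score 2.
E: beats D; ties B; loses to C and A → score 1.5.
D: beats B and A; loses to C and E → score 2.
C has the best pairwise record.

C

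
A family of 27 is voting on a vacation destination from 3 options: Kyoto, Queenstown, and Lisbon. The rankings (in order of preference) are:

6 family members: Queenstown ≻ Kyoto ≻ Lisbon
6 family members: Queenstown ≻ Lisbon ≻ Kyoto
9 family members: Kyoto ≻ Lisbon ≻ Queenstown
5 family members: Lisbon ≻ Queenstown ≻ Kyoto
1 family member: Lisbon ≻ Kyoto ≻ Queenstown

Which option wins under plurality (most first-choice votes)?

Queenstown

First-place votes: Kyoto 9, Queenstown 12, Lisbon 6.
Queenstown has the most first-place votes.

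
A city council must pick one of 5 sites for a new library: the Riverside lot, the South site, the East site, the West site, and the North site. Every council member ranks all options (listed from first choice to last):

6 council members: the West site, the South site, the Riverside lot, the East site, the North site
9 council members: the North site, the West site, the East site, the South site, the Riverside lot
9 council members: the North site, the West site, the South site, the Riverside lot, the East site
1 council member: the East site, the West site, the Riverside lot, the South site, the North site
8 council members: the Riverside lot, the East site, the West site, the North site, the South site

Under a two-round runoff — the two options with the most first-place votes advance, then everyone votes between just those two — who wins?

the North site

Round 1 first-place votes: the Riverside lot 8, the South site 0, the East site 1, the West site 6, the North site 18.
the North site and the Riverside lot advance.
Runoff: the North site is preferred to the Riverside lot by 18 voters; the Riverside lot by 15.
the North site wins the runoff.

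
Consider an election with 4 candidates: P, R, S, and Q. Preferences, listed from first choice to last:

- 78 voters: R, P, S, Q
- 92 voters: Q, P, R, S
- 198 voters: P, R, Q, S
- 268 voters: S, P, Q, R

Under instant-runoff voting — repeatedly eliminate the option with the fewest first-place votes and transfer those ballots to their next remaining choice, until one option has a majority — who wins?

Round 1: P 198, R 78, S 268, Q 92. Eliminate R.
Round 2: P 276, S 268, Q 92. Eliminate Q.
Round 3: P 368, S 268. P has a majority.

P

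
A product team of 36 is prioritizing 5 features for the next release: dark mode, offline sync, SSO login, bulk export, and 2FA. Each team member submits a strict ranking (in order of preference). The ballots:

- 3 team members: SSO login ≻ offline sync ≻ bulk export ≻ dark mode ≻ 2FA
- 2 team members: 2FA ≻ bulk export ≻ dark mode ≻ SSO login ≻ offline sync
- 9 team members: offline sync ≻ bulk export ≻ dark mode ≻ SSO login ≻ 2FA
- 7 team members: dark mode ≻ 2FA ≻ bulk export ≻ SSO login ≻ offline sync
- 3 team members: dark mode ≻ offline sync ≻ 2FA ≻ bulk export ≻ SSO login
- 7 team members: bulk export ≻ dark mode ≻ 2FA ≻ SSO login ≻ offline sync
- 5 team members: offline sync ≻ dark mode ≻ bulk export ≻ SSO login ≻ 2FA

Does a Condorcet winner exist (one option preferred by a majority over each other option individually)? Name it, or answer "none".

none

Checking pairwise contests:
bulk export beats dark mode 21–15.
dark mode beats offline sync 19–17.
dark mode beats SSO login 33–3.
offline sync beats bulk export 20–16.
dark mode beats 2FA 34–2.
Every option loses at least one head-to-head, so there is no Condorcet winner.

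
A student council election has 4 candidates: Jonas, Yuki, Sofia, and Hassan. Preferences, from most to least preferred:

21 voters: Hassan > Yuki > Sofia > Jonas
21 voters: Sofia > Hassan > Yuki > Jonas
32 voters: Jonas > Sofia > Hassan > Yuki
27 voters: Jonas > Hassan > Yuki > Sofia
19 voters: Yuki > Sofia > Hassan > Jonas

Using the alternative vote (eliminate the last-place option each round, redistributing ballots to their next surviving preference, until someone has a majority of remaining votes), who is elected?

Round 1: Jonas 59, Yuki 19, Sofia 21, Hassan 21. Eliminate Yuki.
Round 2: Jonas 59, Sofia 40, Hassan 21. Eliminate Hassan.
Round 3: Jonas 59, Sofia 61. Sofia has a majority.

Sofia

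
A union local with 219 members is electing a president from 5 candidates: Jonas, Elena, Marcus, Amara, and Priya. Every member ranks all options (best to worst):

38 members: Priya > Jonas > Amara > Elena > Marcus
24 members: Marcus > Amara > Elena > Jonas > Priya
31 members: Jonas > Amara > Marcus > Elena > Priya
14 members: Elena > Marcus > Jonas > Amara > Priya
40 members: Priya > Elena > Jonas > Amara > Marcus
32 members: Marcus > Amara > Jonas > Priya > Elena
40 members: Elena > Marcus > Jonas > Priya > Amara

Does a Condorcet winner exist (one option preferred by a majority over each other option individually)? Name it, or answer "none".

Checking pairwise contests:
Elena beats Jonas 118–101.
Amara beats Elena 125–94.
Elena beats Marcus 132–87.
Jonas beats Amara 163–56.
Jonas beats Priya 141–78.
Every option loses at least one head-to-head, so there is no Condorcet winner.

none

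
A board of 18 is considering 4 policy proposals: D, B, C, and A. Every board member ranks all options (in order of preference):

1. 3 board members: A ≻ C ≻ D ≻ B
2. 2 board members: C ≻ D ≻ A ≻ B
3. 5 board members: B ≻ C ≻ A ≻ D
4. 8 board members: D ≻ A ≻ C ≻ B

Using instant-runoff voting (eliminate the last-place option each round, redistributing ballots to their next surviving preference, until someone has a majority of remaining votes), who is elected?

D

Round 1: D 8, B 5, C 2, A 3. Eliminate C.
Round 2: D 10, B 5, A 3. D has a majority.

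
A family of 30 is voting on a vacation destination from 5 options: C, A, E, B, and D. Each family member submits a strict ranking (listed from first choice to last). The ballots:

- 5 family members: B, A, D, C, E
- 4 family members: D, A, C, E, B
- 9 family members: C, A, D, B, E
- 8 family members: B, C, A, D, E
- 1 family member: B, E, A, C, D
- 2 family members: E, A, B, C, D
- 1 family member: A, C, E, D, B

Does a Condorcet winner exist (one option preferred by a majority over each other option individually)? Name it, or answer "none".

Checking pairwise contests:
B beats C 16–14.
C beats A 17–13.
C beats E 27–3.
A beats B 16–14.
C beats D 21–9.
Every option loses at least one head-to-head, so there is no Condorcet winner.

none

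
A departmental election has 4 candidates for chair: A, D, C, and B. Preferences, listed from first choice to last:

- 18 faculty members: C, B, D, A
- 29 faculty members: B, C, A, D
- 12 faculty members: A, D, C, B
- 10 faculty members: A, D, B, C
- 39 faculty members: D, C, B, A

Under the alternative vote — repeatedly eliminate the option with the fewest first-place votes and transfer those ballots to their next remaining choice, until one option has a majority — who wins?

Round 1: A 22, D 39, C 18, B 29. Eliminate C.
Round 2: A 22, D 39, B 47. Eliminate A.
Round 3: D 61, B 47. D has a majority.

D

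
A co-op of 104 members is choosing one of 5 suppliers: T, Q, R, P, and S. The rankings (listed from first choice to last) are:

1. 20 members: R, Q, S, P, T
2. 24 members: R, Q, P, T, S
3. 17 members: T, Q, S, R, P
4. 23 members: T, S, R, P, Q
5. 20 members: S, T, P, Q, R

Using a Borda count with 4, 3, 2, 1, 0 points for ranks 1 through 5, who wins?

T: 20·0 + 24·1 + 17·4 + 23·4 + 20·3 = 244
Q: 20·3 + 24·3 + 17·3 + 23·0 + 20·1 = 203
R: 20·4 + 24·4 + 17·1 + 23·2 + 20·0 = 239
P: 20·1 + 24·2 + 17·0 + 23·1 + 20·2 = 131
S: 20·2 + 24·0 + 17·2 + 23·3 + 20·4 = 223
T has the highest Borda score (244).

T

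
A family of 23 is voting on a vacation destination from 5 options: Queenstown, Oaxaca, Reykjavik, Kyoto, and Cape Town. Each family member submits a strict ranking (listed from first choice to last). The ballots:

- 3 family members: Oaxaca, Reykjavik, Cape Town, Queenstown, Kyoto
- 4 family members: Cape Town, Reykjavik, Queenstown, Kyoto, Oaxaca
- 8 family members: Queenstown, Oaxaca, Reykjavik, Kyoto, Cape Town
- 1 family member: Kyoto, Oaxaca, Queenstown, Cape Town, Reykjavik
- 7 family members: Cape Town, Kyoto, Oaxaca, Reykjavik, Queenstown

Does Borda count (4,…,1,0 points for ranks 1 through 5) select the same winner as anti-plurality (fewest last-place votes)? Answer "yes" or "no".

Borda — scores: Queenstown 45, Oaxaca 53, Reykjavik 44, Kyoto 37, Cape Town 51. Winner: Oaxaca.
Anti-plurality — last-place votes: Queenstown 7, Oaxaca 4, Reykjavik 1, Kyoto 3, Cape Town 8. Winner: Reykjavik.
The two methods disagree.

no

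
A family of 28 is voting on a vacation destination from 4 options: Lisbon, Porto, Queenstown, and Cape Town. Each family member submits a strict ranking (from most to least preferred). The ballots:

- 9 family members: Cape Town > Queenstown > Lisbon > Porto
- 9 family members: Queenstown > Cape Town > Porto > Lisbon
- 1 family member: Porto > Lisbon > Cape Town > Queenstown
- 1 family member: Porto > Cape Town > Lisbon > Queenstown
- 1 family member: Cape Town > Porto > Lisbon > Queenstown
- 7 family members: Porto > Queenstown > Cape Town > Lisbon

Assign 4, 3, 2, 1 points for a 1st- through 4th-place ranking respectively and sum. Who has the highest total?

Queenstown

Lisbon: 9·2 + 9·1 + 1·3 + 1·2 + 1·2 + 7·1 = 41
Porto: 9·1 + 9·2 + 1·4 + 1·4 + 1·3 + 7·4 = 66
Queenstown: 9·3 + 9·4 + 1·1 + 1·1 + 1·1 + 7·3 = 87
Cape Town: 9·4 + 9·3 + 1·2 + 1·3 + 1·4 + 7·2 = 86
Queenstown has the highest Borda score (87).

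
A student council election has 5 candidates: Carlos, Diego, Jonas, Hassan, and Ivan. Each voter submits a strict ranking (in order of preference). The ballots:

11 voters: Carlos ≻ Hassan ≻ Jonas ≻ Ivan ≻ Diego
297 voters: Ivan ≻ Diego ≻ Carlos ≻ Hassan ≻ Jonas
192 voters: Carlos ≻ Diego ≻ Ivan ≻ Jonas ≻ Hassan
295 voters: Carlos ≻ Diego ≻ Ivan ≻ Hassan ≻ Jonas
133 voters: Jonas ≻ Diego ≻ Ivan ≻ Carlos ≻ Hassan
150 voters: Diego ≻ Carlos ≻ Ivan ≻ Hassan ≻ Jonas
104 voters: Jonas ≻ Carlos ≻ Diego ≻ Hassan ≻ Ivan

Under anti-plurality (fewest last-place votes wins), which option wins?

Carlos

Last-place votes: Carlos 0, Diego 11, Jonas 742, Hassan 325, Ivan 104.
Carlos is ranked last by the fewest voters, so Carlos wins.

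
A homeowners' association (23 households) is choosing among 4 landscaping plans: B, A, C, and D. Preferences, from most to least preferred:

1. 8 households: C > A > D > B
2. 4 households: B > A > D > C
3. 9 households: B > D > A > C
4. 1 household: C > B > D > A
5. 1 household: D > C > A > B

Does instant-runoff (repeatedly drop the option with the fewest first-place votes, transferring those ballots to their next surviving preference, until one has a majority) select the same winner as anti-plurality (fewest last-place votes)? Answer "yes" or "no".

Instant-runoff — R1 B 13, A 0, C 9, D 1 (B winner). Winner: B.
Anti-plurality — last-place votes: B 9, A 1, C 13, D 0. Winner: D.
The two methods disagree.

no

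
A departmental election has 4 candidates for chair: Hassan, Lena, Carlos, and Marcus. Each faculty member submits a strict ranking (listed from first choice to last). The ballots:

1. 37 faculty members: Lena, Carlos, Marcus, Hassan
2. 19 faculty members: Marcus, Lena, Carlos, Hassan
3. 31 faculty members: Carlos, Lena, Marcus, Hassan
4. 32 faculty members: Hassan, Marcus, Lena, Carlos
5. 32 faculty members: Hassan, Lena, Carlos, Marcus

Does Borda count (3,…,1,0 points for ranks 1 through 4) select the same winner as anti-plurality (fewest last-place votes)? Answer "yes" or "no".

yes

Borda — scores: Hassan 192, Lena 307, Carlos 218, Marcus 189. Winner: Lena.
Anti-plurality — last-place votes: Hassan 87, Lena 0, Carlos 32, Marcus 32. Winner: Lena.
The two methods agree.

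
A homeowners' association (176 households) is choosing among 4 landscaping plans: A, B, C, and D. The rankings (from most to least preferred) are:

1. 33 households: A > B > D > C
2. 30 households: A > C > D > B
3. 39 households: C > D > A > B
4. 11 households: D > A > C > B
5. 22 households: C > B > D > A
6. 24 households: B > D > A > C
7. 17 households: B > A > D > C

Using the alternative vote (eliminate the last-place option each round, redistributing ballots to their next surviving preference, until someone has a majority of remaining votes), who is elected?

Round 1: A 63, B 41, C 61, D 11. Eliminate D.
Round 2: A 74, B 41, C 61. Eliminate B.
Round 3: A 115, C 61. A has a majority.

A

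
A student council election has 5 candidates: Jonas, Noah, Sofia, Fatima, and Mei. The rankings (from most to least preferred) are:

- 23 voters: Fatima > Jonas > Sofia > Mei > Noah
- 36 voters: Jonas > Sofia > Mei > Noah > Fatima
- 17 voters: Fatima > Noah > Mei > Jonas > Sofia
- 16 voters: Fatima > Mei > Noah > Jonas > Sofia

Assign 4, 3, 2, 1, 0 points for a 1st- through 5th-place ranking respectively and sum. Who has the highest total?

Jonas

Jonas: 23·3 + 36·4 + 17·1 + 16·1 = 246
Noah: 23·0 + 36·1 + 17·3 + 16·2 = 119
Sofia: 23·2 + 36·3 + 17·0 + 16·0 = 154
Fatima: 23·4 + 36·0 + 17·4 + 16·4 = 224
Mei: 23·1 + 36·2 + 17·2 + 16·3 = 177
Jonas has the highest Borda score (246).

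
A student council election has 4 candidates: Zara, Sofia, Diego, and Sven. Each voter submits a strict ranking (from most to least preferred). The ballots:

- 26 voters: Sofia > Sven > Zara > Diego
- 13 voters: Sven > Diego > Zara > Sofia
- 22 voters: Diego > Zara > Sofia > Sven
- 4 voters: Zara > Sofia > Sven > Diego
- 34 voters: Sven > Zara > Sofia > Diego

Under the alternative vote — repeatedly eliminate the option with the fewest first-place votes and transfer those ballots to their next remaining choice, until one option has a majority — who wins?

Round 1: Zara 4, Sofia 26, Diego 22, Sven 47. Eliminate Zara.
Round 2: Sofia 30, Diego 22, Sven 47. Eliminate Diego.
Round 3: Sofia 52, Sven 47. Sofia has a majority.

Sofia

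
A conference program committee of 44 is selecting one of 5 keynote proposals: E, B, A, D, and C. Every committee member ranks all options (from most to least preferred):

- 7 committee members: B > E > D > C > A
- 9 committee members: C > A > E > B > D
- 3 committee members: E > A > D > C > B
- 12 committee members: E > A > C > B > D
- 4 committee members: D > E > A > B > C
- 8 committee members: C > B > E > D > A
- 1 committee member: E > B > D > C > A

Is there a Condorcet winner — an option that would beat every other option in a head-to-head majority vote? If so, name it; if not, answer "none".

E vs B: 29–15 for E.
E vs A: 35–9 for E.
E vs D: 40–4 for E.
E vs C: 27–17 for E.
E beats every other option head-to-head.

E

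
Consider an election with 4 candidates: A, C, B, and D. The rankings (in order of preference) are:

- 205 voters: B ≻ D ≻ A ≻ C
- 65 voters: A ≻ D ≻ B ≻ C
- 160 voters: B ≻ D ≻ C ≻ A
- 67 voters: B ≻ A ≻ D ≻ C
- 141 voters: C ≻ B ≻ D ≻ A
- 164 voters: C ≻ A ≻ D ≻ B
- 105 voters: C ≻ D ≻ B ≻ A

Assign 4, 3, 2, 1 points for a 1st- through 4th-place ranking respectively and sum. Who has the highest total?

A: 205·2 + 65·4 + 160·1 + 67·3 + 141·1 + 164·3 + 105·1 = 1769
C: 205·1 + 65·1 + 160·2 + 67·1 + 141·4 + 164·4 + 105·4 = 2297
B: 205·4 + 65·2 + 160·4 + 67·4 + 141·3 + 164·1 + 105·2 = 2655
D: 205·3 + 65·3 + 160·3 + 67·2 + 141·2 + 164·2 + 105·3 = 2349
B has the highest Borda score (2655).

B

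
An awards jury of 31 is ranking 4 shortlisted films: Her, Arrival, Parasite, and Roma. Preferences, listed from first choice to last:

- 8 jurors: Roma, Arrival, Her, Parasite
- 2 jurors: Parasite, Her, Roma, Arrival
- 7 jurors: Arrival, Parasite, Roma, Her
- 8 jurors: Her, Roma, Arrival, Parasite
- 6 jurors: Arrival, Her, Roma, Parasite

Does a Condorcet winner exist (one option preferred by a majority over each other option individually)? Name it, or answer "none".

none

Checking pairwise contests:
Arrival beats Her 21–10.
Roma beats Arrival 18–13.
Her beats Parasite 22–9.
Her beats Roma 16–15.
Every option loses at least one head-to-head, so there is no Condorcet winner.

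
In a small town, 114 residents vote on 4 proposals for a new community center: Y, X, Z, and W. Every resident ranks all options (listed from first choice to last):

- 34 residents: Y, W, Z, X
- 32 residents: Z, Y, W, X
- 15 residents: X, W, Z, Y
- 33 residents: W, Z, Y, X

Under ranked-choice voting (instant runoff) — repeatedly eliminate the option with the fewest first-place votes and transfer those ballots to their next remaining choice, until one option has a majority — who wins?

Y

Round 1: Y 34, X 15, Z 32, W 33. Eliminate X.
Round 2: Y 34, Z 32, W 48. Eliminate Z.
Round 3: Y 66, W 48. Y has a majority.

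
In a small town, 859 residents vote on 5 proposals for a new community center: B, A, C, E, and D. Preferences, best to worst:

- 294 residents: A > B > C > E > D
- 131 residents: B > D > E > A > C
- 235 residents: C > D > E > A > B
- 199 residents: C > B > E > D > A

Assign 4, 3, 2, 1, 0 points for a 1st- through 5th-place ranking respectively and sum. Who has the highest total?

C

B: 294·3 + 131·4 + 235·0 + 199·3 = 2003
A: 294·4 + 131·1 + 235·1 + 199·0 = 1542
C: 294·2 + 131·0 + 235·4 + 199·4 = 2324
E: 294·1 + 131·2 + 235·2 + 199·2 = 1424
D: 294·0 + 131·3 + 235·3 + 199·1 = 1297
C has the highest Borda score (2324).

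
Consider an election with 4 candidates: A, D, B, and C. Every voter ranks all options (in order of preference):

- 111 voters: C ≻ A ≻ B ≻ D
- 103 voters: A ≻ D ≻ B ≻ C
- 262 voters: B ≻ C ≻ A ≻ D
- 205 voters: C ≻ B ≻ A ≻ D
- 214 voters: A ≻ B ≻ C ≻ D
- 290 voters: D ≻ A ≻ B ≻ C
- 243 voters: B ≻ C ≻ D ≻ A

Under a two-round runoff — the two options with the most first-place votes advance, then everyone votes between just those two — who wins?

A

Round 1 first-place votes: A 317, D 290, B 505, C 316.
B and A advance.
Runoff: B is preferred to A by 710 voters; A by 718.
A wins the runoff.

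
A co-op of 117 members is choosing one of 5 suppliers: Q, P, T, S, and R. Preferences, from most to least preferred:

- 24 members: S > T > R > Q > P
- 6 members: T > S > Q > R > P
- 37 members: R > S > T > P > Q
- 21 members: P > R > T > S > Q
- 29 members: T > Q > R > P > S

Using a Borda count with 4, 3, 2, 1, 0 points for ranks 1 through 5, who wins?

T

Q: 24·1 + 6·2 + 37·0 + 21·0 + 29·3 = 123
P: 24·0 + 6·0 + 37·1 + 21·4 + 29·1 = 150
T: 24·3 + 6·4 + 37·2 + 21·2 + 29·4 = 328
S: 24·4 + 6·3 + 37·3 + 21·1 + 29·0 = 246
R: 24·2 + 6·1 + 37·4 + 21·3 + 29·2 = 323
T has the highest Borda score (328).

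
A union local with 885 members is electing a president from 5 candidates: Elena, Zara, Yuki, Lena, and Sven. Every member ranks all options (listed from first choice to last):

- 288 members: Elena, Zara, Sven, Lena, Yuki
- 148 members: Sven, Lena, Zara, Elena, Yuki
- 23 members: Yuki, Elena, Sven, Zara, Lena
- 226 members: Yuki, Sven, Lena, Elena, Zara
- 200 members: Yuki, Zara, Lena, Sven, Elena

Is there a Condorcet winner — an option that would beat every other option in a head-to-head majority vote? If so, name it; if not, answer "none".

Yuki

Yuki vs Elena: 449–436 for Yuki.
Yuki vs Zara: 449–436 for Yuki.
Yuki vs Lena: 449–436 for Yuki.
Yuki vs Sven: 449–436 for Yuki.
Yuki beats every other option head-to-head.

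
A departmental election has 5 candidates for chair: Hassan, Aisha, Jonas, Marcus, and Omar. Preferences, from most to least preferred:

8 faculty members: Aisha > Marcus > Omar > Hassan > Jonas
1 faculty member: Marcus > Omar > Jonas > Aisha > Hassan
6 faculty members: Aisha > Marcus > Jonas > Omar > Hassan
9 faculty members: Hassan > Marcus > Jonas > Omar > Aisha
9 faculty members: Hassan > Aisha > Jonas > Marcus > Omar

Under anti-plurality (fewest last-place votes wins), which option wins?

Marcus

Last-place votes: Hassan 7, Aisha 9, Jonas 8, Marcus 0, Omar 9.
Marcus is ranked last by the fewest voters, so Marcus wins.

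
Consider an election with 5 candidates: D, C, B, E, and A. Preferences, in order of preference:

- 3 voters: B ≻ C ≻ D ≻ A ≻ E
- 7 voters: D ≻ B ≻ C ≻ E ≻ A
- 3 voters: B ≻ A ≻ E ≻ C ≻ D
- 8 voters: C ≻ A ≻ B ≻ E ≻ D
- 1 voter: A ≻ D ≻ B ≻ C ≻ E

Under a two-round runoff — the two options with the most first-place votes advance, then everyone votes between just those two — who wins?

Round 1 first-place votes: D 7, C 8, B 6, E 0, A 1.
C and D advance.
Runoff: C is preferred to D by 14 voters; D by 8.
C wins the runoff.

C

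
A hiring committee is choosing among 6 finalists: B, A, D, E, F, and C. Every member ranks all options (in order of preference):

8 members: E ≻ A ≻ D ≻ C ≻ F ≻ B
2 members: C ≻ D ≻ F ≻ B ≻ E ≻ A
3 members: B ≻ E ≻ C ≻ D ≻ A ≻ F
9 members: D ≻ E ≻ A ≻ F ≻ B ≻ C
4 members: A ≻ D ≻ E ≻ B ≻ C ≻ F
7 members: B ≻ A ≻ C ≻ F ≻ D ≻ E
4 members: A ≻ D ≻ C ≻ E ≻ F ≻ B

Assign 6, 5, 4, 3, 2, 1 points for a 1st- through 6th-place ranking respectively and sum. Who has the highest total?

B: 8·1 + 2·3 + 3·6 + 9·2 + 4·3 + 7·6 + 4·1 = 108
A: 8·5 + 2·1 + 3·2 + 9·4 + 4·6 + 7·5 + 4·6 = 167
D: 8·4 + 2·5 + 3·3 + 9·6 + 4·5 + 7·2 + 4·5 = 159
E: 8·6 + 2·2 + 3·5 + 9·5 + 4·4 + 7·1 + 4·3 = 147
F: 8·2 + 2·4 + 3·1 + 9·3 + 4·1 + 7·3 + 4·2 = 87
C: 8·3 + 2·6 + 3·4 + 9·1 + 4·2 + 7·4 + 4·4 = 109
A has the highest Borda score (167).

A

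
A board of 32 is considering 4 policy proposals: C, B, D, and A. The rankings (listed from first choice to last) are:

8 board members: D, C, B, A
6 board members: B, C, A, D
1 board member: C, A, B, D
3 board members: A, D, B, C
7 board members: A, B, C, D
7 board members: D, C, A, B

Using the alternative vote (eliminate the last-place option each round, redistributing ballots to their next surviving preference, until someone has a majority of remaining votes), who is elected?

A

Round 1: C 1, B 6, D 15, A 10. Eliminate C.
Round 2: B 6, D 15, A 11. Eliminate B.
Round 3: D 15, A 17. A has a majority.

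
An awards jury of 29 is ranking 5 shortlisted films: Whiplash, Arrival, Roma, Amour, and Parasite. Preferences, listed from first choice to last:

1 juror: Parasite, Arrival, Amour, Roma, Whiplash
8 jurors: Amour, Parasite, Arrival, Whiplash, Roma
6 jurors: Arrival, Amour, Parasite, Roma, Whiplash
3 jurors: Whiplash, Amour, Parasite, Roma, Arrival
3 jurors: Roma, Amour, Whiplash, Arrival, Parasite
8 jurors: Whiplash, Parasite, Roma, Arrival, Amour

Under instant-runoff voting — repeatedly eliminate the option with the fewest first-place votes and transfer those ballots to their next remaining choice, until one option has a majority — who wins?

Amour

Round 1: Whiplash 11, Arrival 6, Roma 3, Amour 8, Parasite 1. Eliminate Parasite.
Round 2: Whiplash 11, Arrival 7, Roma 3, Amour 8. Eliminate Roma.
Round 3: Whiplash 11, Arrival 7, Amour 11. Eliminate Arrival.
Round 4: Whiplash 11, Amour 18. Amour has a majority.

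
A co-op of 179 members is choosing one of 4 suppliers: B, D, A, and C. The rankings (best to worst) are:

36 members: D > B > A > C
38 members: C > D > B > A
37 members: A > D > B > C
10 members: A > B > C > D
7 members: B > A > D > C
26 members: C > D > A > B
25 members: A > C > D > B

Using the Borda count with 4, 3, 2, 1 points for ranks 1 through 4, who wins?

D

B: 36·3 + 38·2 + 37·2 + 10·3 + 7·4 + 26·1 + 25·1 = 367
D: 36·4 + 38·3 + 37·3 + 10·1 + 7·2 + 26·3 + 25·2 = 521
A: 36·2 + 38·1 + 37·4 + 10·4 + 7·3 + 26·2 + 25·4 = 471
C: 36·1 + 38·4 + 37·1 + 10·2 + 7·1 + 26·4 + 25·3 = 431
D has the highest Borda score (521).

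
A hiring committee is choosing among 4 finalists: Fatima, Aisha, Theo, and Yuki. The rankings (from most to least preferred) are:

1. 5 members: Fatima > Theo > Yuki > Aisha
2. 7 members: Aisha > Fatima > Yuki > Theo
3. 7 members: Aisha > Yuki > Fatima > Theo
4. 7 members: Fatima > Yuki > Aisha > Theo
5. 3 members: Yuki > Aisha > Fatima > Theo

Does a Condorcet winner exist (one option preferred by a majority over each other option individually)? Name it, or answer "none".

Checking pairwise contests:
Aisha beats Fatima 17–12.
Yuki beats Aisha 15–14.
Fatima beats Theo 29–0.
Fatima beats Yuki 19–10.
Every option loses at least one head-to-head, so there is no Condorcet winner.

none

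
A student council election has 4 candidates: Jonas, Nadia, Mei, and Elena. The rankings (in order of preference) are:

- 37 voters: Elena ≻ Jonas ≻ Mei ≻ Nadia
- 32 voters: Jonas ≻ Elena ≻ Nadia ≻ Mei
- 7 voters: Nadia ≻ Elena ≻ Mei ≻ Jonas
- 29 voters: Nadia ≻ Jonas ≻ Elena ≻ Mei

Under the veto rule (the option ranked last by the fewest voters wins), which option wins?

Elena

Last-place votes: Jonas 7, Nadia 37, Mei 61, Elena 0.
Elena is ranked last by the fewest voters, so Elena wins.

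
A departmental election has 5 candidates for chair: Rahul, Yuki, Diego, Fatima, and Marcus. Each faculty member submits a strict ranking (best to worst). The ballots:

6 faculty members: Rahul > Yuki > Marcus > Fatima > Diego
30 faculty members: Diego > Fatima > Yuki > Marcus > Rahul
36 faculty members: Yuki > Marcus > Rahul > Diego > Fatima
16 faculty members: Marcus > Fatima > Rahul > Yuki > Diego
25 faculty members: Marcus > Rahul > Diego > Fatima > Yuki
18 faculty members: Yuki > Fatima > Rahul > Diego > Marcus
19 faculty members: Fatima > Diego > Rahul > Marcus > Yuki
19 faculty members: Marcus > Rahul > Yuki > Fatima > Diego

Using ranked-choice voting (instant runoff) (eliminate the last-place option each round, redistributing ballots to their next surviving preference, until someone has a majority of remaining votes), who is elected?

Yuki

Round 1: Rahul 6, Yuki 54, Diego 30, Fatima 19, Marcus 60. Eliminate Rahul.
Round 2: Yuki 60, Diego 30, Fatima 19, Marcus 60. Eliminate Fatima.
Round 3: Yuki 60, Diego 49, Marcus 60. Eliminate Diego.
Round 4: Yuki 90, Marcus 79. Yuki has a majority.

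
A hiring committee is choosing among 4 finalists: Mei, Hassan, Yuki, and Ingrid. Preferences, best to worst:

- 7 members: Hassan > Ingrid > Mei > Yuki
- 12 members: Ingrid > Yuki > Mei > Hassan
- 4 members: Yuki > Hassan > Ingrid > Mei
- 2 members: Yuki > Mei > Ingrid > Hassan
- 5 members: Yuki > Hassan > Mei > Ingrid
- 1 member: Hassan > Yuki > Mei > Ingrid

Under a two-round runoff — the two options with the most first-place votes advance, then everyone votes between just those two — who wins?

Ingrid

Round 1 first-place votes: Mei 0, Hassan 8, Yuki 11, Ingrid 12.
Ingrid and Yuki advance.
Runoff: Ingrid is preferred to Yuki by 19 voters; Yuki by 12.
Ingrid wins the runoff.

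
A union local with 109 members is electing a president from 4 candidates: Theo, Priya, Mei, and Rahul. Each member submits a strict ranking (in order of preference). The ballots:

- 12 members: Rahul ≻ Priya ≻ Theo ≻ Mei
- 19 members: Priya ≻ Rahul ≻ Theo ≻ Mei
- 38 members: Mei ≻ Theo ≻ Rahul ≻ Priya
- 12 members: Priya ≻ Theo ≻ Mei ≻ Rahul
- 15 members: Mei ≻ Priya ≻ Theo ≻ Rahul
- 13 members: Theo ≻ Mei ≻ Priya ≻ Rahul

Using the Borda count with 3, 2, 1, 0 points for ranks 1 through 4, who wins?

Mei

Theo: 12·1 + 19·1 + 38·2 + 12·2 + 15·1 + 13·3 = 185
Priya: 12·2 + 19·3 + 38·0 + 12·3 + 15·2 + 13·1 = 160
Mei: 12·0 + 19·0 + 38·3 + 12·1 + 15·3 + 13·2 = 197
Rahul: 12·3 + 19·2 + 38·1 + 12·0 + 15·0 + 13·0 = 112
Mei has the highest Borda score (197).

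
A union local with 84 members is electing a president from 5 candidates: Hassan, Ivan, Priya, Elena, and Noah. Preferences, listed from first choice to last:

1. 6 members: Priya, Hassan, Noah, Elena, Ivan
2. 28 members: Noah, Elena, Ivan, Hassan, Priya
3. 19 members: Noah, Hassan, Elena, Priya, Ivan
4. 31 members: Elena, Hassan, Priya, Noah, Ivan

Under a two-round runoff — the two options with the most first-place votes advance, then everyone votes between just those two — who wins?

Noah

Round 1 first-place votes: Hassan 0, Ivan 0, Priya 6, Elena 31, Noah 47.
Noah and Elena advance.
Runoff: Noah is preferred to Elena by 53 voters; Elena by 31.
Noah wins the runoff.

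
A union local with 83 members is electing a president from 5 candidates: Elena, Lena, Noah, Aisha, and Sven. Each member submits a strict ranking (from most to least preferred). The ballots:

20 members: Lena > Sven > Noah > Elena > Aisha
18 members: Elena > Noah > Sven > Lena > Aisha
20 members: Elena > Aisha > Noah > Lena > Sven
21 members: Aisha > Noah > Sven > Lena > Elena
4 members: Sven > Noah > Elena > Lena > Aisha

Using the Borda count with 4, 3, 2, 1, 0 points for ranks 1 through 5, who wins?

Elena: 20·1 + 18·4 + 20·4 + 21·0 + 4·2 = 180
Lena: 20·4 + 18·1 + 20·1 + 21·1 + 4·1 = 143
Noah: 20·2 + 18·3 + 20·2 + 21·3 + 4·3 = 209
Aisha: 20·0 + 18·0 + 20·3 + 21·4 + 4·0 = 144
Sven: 20·3 + 18·2 + 20·0 + 21·2 + 4·4 = 154
Noah has the highest Borda score (209).

Noah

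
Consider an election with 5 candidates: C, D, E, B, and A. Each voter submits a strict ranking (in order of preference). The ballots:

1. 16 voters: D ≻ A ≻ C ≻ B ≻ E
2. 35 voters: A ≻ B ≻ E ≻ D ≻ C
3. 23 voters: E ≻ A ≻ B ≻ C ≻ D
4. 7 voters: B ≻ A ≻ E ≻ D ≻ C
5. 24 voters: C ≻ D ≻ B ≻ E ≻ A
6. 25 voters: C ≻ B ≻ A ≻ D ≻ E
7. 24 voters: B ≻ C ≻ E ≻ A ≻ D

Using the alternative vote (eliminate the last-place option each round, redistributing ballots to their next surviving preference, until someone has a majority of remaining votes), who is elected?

Round 1: C 49, D 16, E 23, B 31, A 35. Eliminate D.
Round 2: C 49, E 23, B 31, A 51. Eliminate E.
Round 3: C 49, B 31, A 74. Eliminate B.
Round 4: C 73, A 81. A has a majority.

A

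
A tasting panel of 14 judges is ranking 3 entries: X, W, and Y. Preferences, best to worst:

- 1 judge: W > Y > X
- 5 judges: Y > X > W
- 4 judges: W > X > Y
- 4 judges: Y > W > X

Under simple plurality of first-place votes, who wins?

Y

First-place votes: X 0, W 5, Y 9.
Y has the most first-place votes.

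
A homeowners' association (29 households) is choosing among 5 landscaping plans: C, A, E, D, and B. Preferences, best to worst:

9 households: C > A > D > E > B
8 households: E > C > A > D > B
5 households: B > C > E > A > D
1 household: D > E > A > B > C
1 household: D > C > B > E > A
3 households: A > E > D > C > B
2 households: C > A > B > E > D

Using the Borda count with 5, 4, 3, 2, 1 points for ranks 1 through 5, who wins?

C: 9·5 + 8·4 + 5·4 + 1·1 + 1·4 + 3·2 + 2·5 = 118
A: 9·4 + 8·3 + 5·2 + 1·3 + 1·1 + 3·5 + 2·4 = 97
E: 9·2 + 8·5 + 5·3 + 1·4 + 1·2 + 3·4 + 2·2 = 95
D: 9·3 + 8·2 + 5·1 + 1·5 + 1·5 + 3·3 + 2·1 = 69
B: 9·1 + 8·1 + 5·5 + 1·2 + 1·3 + 3·1 + 2·3 = 56
C has the highest Borda score (118).

C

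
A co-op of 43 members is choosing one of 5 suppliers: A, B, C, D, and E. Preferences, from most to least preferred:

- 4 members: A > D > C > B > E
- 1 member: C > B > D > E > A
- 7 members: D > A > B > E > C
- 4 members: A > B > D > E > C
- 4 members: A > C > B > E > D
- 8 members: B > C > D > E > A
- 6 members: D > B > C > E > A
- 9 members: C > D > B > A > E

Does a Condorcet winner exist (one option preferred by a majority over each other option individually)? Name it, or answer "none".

Checking pairwise contests:
B beats A 24–19.
D beats B 26–17.
B beats C 25–18.
C beats D 22–21.
A beats E 28–15.
Every option loses at least one head-to-head, so there is no Condorcet winner.

none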